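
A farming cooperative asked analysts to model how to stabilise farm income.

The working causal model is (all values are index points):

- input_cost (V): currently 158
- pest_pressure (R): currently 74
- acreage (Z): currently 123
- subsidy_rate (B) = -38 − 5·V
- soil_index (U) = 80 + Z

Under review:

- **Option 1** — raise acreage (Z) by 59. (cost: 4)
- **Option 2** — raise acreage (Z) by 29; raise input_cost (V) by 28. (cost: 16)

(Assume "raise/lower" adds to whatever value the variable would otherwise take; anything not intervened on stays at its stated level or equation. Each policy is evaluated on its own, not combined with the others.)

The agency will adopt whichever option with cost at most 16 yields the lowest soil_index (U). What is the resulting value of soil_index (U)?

232

Option 1 (Z + 59):
  Z = 123 + 59 = 182
  U = 80 + 182 = 262
Option 2 (Z + 29, V + 28):
  Z = 123 + 29 = 152
  U = 80 + 152 = 232
Comparing — Option 1: U=262, Option 2: U=232. Lowest is 232 (Option 2).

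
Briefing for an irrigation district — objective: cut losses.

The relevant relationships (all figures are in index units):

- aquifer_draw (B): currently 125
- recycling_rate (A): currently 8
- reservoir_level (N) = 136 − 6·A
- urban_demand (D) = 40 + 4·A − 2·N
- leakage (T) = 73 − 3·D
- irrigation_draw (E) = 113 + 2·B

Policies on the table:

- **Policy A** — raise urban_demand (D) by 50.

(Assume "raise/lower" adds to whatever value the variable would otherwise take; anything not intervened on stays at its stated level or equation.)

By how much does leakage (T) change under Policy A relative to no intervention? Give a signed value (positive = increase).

Baseline:
  A = 8
  N = 136 − 6·8 = 88
  D = 40 + 4·8 − 2·88 = -104
  T = 73 − 3·(-104) = 385
Policy A (D + 50):
  A = 8
  N = 136 − 6·8 = 88
  D = 40 + 4·8 − 2·88 (+50 from intervention) = -54
  T = 73 − 3·(-54) = 235
Change in T: 235 − 385 = -150

-150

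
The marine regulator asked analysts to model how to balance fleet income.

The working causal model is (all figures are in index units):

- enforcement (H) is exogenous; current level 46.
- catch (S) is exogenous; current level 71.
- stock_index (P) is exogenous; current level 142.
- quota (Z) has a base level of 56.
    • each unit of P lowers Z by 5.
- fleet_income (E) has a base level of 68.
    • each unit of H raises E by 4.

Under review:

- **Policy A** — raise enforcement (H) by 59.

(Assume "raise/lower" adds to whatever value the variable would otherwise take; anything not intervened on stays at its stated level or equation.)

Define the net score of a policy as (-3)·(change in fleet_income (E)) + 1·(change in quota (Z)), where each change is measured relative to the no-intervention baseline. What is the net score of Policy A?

-708

Baseline:
  H = 46
  P = 142
  Z = 56 − 5·142 = -654
  E = 68 + 4·46 = 252
Policy A (H + 59):
  H = 46 + 59 = 105
  P = 142
  Z = 56 − 5·142 = -654
  E = 68 + 4·105 = 488
ΔE = 488 − 252 = 236; ΔZ = -654 − (-654) = 0
Score = (-3)·236 + 1·0 = -708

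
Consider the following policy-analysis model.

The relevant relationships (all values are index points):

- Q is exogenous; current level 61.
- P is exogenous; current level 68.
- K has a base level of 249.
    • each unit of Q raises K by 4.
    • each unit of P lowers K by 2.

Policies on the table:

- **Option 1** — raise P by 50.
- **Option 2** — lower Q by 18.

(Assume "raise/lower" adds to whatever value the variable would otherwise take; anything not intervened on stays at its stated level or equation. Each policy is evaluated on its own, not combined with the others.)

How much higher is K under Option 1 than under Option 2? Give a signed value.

-28

Option 1 (P + 50):
  Q = 61
  P = 68 + 50 = 118
  K = 249 + 4·61 − 2·118 = 257
Option 2 (Q − 18):
  Q = 61 − 18 = 43
  P = 68
  K = 249 + 4·43 − 2·68 = 285
K: 257 − 285 = -28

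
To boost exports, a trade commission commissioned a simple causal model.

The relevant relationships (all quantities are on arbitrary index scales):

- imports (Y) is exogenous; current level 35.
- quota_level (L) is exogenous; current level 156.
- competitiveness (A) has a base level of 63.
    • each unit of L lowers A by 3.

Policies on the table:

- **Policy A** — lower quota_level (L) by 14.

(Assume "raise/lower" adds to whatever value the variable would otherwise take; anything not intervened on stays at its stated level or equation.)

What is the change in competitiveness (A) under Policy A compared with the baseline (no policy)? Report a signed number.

42

Baseline:
  L = 156
  A = 63 − 3·156 = -405
Policy A (L − 14):
  L = 156 − 14 = 142
  A = 63 − 3·142 = -363
Change in A: -363 − (-405) = 42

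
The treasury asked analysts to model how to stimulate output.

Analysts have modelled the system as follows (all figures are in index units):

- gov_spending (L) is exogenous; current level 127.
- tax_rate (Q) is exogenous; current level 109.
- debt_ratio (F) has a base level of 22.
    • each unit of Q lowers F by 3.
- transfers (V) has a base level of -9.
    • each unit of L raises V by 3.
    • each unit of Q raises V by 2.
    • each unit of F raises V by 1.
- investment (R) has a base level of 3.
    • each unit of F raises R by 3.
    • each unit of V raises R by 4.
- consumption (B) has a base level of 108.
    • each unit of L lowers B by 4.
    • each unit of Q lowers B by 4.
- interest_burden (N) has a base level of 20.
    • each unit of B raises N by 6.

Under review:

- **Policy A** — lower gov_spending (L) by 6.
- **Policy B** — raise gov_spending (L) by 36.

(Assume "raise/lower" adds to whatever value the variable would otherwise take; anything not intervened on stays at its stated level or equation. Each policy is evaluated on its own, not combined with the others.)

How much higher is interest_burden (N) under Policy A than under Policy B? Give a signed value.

Policy A (L − 6):
  L = 127 − 6 = 121
  Q = 109
  B = 108 − 4·121 − 4·109 = -812
  N = 20 + 6·(-812) = -4852
Policy B (L + 36):
  L = 127 + 36 = 163
  Q = 109
  B = 108 − 4·163 − 4·109 = -980
  N = 20 + 6·(-980) = -5860
N: -4852 − (-5860) = 1008

1008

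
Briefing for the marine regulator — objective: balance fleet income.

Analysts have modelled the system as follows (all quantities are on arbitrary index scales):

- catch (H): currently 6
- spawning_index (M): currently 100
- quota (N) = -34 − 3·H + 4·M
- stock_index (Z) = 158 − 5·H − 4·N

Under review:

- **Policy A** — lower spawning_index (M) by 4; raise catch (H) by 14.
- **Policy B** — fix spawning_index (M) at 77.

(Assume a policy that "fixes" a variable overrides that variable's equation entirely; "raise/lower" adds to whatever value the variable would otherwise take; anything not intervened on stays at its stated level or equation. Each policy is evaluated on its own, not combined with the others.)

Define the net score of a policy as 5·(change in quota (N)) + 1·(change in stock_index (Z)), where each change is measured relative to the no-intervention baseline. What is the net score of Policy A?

Baseline:
  H = 6
  M = 100
  N = -34 − 3·6 + 4·100 = 348
  Z = 158 − 5·6 − 4·348 = -1264
Policy A (M − 4, H + 14):
  H = 6 + 14 = 20
  M = 100 − 4 = 96
  N = -34 − 3·20 + 4·96 = 290
  Z = 158 − 5·20 − 4·290 = -1102
ΔN = 290 − 348 = -58; ΔZ = -1102 − (-1264) = 162
Score = 5·(-58) + 1·162 = -128

-128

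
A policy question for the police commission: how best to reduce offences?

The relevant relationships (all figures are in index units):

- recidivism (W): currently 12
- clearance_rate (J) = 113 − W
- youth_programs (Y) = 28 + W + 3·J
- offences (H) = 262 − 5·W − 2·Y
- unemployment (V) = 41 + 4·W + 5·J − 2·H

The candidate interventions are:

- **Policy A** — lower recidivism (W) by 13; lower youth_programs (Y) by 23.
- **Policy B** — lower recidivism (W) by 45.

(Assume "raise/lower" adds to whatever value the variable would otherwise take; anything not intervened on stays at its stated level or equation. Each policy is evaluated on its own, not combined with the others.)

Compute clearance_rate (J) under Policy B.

146

Policy B (W − 45):
  W = 12 − 45 = -33
  J = 113 − (-33) = 146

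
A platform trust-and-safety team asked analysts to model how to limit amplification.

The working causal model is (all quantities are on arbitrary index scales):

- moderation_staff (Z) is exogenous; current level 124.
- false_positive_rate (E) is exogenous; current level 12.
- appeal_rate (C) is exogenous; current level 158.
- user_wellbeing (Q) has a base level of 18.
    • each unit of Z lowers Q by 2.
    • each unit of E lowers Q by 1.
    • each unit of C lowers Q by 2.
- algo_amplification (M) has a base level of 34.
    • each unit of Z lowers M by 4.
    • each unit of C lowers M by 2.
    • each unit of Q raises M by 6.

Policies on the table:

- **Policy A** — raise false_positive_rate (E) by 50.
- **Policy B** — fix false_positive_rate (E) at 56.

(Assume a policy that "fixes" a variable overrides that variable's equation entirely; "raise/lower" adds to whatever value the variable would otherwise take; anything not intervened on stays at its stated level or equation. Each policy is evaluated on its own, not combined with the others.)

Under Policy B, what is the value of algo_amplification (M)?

-4390

Policy B (E := 56):
  Z = 124
  E = 56
  C = 158
  Q = 18 − 2·124 − 56 − 2·158 = -602
  M = 34 − 4·124 − 2·158 + 6·(-602) = -4390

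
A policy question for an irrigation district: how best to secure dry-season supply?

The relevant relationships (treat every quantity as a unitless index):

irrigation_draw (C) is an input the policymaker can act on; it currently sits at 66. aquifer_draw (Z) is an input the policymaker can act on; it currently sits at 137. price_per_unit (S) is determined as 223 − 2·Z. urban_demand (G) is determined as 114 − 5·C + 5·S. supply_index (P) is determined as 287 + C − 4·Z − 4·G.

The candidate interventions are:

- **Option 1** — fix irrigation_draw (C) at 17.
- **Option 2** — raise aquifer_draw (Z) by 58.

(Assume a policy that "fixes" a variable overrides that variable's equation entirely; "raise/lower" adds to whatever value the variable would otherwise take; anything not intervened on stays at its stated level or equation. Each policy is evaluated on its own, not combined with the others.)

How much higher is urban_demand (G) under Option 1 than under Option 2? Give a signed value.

825

Option 1 (C := 17):
  C = 17
  Z = 137
  S = 223 − 2·137 = -51
  G = 114 − 5·17 + 5·(-51) = -226
Option 2 (Z + 58):
  C = 66
  Z = 137 + 58 = 195
  S = 223 − 2·195 = -167
  G = 114 − 5·66 + 5·(-167) = -1051
G: -226 − (-1051) = 825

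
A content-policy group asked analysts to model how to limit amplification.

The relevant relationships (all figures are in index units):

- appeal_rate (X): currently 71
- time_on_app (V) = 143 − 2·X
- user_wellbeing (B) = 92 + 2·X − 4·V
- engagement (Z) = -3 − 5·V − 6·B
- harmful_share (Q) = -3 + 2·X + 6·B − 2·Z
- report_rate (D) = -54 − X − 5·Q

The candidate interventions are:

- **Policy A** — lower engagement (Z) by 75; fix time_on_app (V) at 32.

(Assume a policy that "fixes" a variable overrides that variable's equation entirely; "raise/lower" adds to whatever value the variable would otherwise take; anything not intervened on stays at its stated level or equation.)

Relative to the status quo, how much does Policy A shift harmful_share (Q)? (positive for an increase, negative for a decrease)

-1772

Baseline:
  X = 71
  V = 143 − 2·71 = 1
  B = 92 + 2·71 − 4·1 = 230
  Z = -3 − 5·1 − 6·230 = -1388
  Q = -3 + 2·71 + 6·230 − 2·(-1388) = 4295
Policy A (Z − 75, V := 32):
  X = 71
  V = 32
  B = 92 + 2·71 − 4·32 = 106
  Z = -3 − 5·32 − 6·106 (−75 from intervention) = -874
  Q = -3 + 2·71 + 6·106 − 2·(-874) = 2523
Change in Q: 2523 − 4295 = -1772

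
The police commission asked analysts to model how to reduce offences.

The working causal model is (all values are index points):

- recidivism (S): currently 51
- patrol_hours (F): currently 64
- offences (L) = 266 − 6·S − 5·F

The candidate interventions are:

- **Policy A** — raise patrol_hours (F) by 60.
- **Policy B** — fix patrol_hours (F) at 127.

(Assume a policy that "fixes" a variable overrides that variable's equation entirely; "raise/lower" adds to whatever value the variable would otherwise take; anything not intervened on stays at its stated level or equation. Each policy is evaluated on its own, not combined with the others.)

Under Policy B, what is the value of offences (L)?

Policy B (F := 127):
  S = 51
  F = 127
  L = 266 − 6·51 − 5·127 = -675

-675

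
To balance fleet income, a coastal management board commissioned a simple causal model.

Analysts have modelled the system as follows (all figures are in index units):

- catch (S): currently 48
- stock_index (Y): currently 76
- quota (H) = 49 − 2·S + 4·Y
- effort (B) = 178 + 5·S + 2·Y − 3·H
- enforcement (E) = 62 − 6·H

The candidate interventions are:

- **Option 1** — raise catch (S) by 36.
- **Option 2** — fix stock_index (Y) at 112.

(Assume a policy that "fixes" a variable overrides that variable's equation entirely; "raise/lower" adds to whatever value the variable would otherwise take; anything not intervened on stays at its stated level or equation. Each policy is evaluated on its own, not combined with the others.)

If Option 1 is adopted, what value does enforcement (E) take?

Option 1 (S + 36):
  S = 48 + 36 = 84
  Y = 76
  H = 49 − 2·84 + 4·76 = 185
  E = 62 − 6·185 = -1048

-1048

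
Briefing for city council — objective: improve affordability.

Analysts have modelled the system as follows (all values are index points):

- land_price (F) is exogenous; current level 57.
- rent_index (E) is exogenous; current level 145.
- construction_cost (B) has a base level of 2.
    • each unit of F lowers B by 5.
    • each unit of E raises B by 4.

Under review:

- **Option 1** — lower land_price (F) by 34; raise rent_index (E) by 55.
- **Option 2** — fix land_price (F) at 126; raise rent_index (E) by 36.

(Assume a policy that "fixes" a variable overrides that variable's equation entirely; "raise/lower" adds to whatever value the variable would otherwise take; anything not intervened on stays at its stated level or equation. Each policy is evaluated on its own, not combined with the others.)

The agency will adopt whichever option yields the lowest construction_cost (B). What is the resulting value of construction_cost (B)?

Option 1 (F − 34, E + 55):
  F = 57 − 34 = 23
  E = 145 + 55 = 200
  B = 2 − 5·23 + 4·200 = 687
Option 2 (F := 126, E + 36):
  F = 126
  E = 145 + 36 = 181
  B = 2 − 5·126 + 4·181 = 96
Comparing — Option 1: B=687, Option 2: B=96. Lowest is 96 (Option 2).

96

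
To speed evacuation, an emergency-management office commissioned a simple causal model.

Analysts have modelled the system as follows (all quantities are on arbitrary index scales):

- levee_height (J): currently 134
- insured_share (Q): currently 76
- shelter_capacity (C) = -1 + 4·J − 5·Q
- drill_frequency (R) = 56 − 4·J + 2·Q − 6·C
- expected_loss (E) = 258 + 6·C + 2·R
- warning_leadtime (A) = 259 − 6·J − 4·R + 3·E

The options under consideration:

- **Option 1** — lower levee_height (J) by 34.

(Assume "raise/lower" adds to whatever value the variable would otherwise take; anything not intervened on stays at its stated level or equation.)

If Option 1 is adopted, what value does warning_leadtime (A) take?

163

Option 1 (J − 34):
  J = 134 − 34 = 100
  Q = 76
  C = -1 + 4·100 − 5·76 = 19
  R = 56 − 4·100 + 2·76 − 6·19 = -306
  E = 258 + 6·19 + 2·(-306) = -240
  A = 259 − 6·100 − 4·(-306) + 3·(-240) = 163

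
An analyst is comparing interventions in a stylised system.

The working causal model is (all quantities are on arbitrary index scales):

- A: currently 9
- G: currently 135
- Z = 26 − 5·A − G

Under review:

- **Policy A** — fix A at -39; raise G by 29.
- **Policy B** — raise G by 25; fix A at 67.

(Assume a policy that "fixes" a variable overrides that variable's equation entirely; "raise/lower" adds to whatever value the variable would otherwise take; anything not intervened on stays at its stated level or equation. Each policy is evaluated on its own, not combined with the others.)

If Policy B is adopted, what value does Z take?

Policy B (G + 25, A := 67):
  A = 67
  G = 135 + 25 = 160
  Z = 26 − 5·67 − 160 = -469

-469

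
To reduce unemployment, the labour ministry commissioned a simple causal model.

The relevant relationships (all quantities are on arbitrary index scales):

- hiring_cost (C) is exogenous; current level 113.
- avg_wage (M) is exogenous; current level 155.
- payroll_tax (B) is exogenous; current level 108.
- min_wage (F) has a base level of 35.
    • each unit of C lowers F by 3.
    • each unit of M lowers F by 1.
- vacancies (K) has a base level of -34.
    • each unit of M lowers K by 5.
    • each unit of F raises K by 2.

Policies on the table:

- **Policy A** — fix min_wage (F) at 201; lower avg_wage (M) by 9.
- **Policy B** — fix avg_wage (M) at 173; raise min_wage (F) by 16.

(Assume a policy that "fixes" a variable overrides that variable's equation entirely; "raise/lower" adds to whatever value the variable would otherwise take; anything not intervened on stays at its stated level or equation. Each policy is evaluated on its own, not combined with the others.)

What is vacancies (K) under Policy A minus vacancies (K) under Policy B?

1459

Policy A (F := 201, M − 9):
  C = 113
  M = 155 − 9 = 146
  F = 201
  K = -34 − 5·146 + 2·201 = -362
Policy B (M := 173, F + 16):
  C = 113
  M = 173
  F = 35 − 3·113 − 173 (+16 from intervention) = -461
  K = -34 − 5·173 + 2·(-461) = -1821
K: -362 − (-1821) = 1459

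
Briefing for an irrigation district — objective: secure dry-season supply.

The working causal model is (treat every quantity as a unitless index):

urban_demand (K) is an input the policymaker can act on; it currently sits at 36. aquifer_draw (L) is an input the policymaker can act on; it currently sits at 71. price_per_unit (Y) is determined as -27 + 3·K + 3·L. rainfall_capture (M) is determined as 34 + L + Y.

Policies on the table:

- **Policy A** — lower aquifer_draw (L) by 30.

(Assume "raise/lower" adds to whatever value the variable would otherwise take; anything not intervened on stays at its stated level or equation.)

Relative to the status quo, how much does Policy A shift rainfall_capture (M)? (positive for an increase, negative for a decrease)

-120

Baseline:
  K = 36
  L = 71
  Y = -27 + 3·36 + 3·71 = 294
  M = 34 + 71 + 294 = 399
Policy A (L − 30):
  K = 36
  L = 71 − 30 = 41
  Y = -27 + 3·36 + 3·41 = 204
  M = 34 + 41 + 204 = 279
Change in M: 279 − 399 = -120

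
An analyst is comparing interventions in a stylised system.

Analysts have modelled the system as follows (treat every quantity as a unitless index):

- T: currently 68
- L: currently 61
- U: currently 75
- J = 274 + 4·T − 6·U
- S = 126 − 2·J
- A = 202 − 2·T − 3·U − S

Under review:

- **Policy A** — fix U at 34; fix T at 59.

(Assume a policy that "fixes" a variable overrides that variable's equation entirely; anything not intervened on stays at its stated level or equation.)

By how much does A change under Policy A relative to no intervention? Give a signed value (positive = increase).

Baseline:
  T = 68
  U = 75
  J = 274 + 4·68 − 6·75 = 96
  S = 126 − 2·96 = -66
  A = 202 − 2·68 − 3·75 − (-66) = -93
Policy A (U := 34, T := 59):
  T = 59
  U = 34
  J = 274 + 4·59 − 6·34 = 306
  S = 126 − 2·306 = -486
  A = 202 − 2·59 − 3·34 − (-486) = 468
Change in A: 468 − (-93) = 561

561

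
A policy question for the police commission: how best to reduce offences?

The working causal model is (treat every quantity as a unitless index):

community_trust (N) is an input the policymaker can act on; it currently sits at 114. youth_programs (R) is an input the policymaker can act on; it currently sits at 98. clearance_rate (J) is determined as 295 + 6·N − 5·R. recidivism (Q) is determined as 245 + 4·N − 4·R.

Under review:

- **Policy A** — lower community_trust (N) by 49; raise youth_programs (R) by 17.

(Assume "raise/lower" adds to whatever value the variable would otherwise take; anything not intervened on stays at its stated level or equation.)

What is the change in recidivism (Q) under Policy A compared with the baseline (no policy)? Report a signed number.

-264

Baseline:
  N = 114
  R = 98
  Q = 245 + 4·114 − 4·98 = 309
Policy A (N − 49, R + 17):
  N = 114 − 49 = 65
  R = 98 + 17 = 115
  Q = 245 + 4·65 − 4·115 = 45
Change in Q: 45 − 309 = -264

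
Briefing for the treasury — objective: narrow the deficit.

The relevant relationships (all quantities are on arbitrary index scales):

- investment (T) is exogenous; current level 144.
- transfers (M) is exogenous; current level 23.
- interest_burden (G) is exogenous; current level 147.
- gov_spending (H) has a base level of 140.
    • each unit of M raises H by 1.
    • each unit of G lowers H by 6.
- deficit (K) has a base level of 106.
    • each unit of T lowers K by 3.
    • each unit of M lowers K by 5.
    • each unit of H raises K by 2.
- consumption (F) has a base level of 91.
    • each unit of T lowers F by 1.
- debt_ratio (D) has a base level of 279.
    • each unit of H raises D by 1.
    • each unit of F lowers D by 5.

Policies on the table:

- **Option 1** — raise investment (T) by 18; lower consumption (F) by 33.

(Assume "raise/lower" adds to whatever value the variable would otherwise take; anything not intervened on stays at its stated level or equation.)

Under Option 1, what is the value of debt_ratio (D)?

80

Option 1 (T + 18, F − 33):
  T = 144 + 18 = 162
  M = 23
  G = 147
  H = 140 + 23 − 6·147 = -719
  F = 91 − 162 (−33 from intervention) = -104
  D = 279 + (-719) − 5·(-104) = 80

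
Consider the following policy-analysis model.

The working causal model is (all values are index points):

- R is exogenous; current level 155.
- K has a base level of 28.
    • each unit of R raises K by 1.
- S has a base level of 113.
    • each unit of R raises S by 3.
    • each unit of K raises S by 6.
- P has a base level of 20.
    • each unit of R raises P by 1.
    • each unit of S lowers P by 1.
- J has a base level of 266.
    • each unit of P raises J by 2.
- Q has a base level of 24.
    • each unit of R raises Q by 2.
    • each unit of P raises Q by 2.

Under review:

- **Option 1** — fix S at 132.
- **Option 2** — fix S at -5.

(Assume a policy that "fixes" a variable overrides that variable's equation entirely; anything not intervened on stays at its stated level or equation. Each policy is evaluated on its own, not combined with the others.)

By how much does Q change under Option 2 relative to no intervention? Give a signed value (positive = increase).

3362

Baseline:
  R = 155
  K = 28 + 155 = 183
  S = 113 + 3·155 + 6·183 = 1676
  P = 20 + 155 − 1676 = -1501
  Q = 24 + 2·155 + 2·(-1501) = -2668
Option 2 (S := -5):
  R = 155
  K = 28 + 155 = 183
  S = -5
  P = 20 + 155 − (-5) = 180
  Q = 24 + 2·155 + 2·180 = 694
Change in Q: 694 − (-2668) = 3362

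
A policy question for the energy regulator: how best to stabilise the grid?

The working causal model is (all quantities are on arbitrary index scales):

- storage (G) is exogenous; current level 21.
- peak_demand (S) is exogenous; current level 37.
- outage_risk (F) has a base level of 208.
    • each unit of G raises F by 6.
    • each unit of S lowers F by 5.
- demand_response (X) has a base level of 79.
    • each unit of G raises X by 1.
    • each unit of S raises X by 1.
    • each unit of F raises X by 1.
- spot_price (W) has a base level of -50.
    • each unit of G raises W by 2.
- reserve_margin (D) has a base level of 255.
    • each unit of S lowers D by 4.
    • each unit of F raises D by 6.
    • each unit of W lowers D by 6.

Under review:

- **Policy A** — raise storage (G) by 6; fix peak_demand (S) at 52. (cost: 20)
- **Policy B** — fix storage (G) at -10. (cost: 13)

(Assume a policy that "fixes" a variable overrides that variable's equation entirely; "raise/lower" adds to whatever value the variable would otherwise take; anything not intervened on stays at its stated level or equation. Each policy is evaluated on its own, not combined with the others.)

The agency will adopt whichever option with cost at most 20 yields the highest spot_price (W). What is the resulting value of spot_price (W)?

4

Policy A (G + 6, S := 52):
  G = 21 + 6 = 27
  W = -50 + 2·27 = 4
Policy B (G := -10):
  G = -10
  W = -50 + 2·(-10) = -70
Comparing — Policy A: W=4, Policy B: W=-70. Highest is 4 (Policy A).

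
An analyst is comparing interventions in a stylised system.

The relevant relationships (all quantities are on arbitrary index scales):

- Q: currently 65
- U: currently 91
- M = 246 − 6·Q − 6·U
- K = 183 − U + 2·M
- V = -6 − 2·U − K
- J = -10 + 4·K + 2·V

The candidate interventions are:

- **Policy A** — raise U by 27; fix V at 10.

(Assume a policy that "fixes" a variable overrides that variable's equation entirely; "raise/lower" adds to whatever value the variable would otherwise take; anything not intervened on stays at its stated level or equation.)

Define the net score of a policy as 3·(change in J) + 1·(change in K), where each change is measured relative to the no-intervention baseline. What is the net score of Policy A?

Baseline:
  Q = 65
  U = 91
  M = 246 − 6·65 − 6·91 = -690
  K = 183 − 91 + 2·(-690) = -1288
  V = -6 − 2·91 − (-1288) = 1100
  J = -10 + 4·(-1288) + 2·1100 = -2962
Policy A (U + 27, V := 10):
  Q = 65
  U = 91 + 27 = 118
  M = 246 − 6·65 − 6·118 = -852
  K = 183 − 118 + 2·(-852) = -1639
  V = 10
  J = -10 + 4·(-1639) + 2·10 = -6546
ΔJ = -6546 − (-2962) = -3584; ΔK = -1639 − (-1288) = -351
Score = 3·(-3584) + 1·(-351) = -11103

-11103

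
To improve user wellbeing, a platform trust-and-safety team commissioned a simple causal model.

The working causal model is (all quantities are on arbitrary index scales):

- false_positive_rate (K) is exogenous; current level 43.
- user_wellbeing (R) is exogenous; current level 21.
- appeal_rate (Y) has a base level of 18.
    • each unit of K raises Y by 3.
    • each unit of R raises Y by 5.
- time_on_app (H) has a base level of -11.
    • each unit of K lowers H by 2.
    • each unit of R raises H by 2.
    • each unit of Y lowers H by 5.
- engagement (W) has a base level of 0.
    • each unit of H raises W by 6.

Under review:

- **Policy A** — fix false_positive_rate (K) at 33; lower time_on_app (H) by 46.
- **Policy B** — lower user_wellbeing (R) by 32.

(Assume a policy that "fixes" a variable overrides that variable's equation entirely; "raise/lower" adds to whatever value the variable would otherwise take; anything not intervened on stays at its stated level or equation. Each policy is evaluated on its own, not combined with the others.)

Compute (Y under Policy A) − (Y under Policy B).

Policy A (K := 33, H − 46):
  K = 33
  R = 21
  Y = 18 + 3·33 + 5·21 = 222
Policy B (R − 32):
  K = 43
  R = 21 − 32 = -11
  Y = 18 + 3·43 + 5·(-11) = 92
Y: 222 − 92 = 130

130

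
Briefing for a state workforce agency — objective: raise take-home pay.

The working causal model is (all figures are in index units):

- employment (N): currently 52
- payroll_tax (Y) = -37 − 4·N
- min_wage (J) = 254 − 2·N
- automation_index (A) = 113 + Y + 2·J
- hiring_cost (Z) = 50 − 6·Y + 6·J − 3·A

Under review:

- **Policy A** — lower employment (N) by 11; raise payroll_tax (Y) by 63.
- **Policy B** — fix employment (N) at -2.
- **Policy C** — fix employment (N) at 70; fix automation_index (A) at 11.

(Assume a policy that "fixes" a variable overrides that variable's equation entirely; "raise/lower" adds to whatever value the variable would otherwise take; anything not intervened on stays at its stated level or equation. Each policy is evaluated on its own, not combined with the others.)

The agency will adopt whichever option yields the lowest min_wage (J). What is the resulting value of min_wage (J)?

114

Policy A (N − 11, Y + 63):
  N = 52 − 11 = 41
  J = 254 − 2·41 = 172
Policy B (N := -2):
  N = -2
  J = 254 − 2·(-2) = 258
Policy C (N := 70, A := 11):
  N = 70
  J = 254 − 2·70 = 114
Comparing — Policy A: J=172, Policy B: J=258, Policy C: J=114. Lowest is 114 (Policy C).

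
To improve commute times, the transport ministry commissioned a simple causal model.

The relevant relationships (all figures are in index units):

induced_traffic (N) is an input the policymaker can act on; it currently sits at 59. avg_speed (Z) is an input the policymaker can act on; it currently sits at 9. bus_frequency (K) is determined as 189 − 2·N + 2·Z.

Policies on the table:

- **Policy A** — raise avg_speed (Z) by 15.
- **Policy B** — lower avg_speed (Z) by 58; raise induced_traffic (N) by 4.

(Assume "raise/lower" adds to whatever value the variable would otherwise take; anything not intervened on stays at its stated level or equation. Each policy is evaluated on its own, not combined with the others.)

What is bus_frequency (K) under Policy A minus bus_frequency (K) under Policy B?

154

Policy A (Z + 15):
  N = 59
  Z = 9 + 15 = 24
  K = 189 − 2·59 + 2·24 = 119
Policy B (Z − 58, N + 4):
  N = 59 + 4 = 63
  Z = 9 − 58 = -49
  K = 189 − 2·63 + 2·(-49) = -35
K: 119 − (-35) = 154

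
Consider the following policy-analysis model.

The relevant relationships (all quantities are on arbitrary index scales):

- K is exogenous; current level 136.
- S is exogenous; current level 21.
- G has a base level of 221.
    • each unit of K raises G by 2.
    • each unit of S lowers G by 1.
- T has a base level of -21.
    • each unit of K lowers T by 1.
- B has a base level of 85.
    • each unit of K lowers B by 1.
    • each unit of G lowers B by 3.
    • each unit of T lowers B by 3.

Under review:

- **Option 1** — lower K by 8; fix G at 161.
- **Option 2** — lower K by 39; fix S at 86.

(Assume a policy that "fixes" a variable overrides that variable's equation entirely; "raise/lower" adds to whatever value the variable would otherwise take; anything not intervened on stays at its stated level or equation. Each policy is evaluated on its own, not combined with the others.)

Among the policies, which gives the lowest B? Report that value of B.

-645

Option 1 (K − 8, G := 161):
  K = 136 − 8 = 128
  S = 21
  G = 161
  T = -21 − 128 = -149
  B = 85 − 128 − 3·161 − 3·(-149) = -79
Option 2 (K − 39, S := 86):
  K = 136 − 39 = 97
  S = 86
  G = 221 + 2·97 − 86 = 329
  T = -21 − 97 = -118
  B = 85 − 97 − 3·329 − 3·(-118) = -645
Comparing — Option 1: B=-79, Option 2: B=-645. Lowest is -645 (Option 2).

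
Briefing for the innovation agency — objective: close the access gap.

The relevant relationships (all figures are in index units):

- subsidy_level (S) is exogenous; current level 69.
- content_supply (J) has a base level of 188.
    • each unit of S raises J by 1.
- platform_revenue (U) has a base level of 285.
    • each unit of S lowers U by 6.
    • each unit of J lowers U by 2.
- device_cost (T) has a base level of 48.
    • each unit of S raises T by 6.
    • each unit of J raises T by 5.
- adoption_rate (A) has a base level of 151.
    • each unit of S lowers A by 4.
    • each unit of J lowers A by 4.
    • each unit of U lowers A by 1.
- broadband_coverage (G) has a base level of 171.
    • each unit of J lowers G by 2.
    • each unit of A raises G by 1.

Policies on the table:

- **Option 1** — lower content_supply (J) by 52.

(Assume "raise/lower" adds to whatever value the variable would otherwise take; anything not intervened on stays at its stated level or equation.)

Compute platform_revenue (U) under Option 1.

-539

Option 1 (J − 52):
  S = 69
  J = 188 + 69 (−52 from intervention) = 205
  U = 285 − 6·69 − 2·205 = -539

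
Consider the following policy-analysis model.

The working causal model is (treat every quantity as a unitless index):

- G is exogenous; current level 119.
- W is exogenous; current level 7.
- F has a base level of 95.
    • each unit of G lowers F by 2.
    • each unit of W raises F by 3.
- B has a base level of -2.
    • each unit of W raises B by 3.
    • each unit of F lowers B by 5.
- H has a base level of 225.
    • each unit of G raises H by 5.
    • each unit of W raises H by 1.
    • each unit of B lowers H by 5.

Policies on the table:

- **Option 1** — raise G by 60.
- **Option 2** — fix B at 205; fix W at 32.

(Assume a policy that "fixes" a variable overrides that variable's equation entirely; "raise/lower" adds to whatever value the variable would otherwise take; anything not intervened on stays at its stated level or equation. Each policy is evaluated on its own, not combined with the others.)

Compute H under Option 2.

-173

Option 2 (B := 205, W := 32):
  G = 119
  W = 32
  F = 95 − 2·119 + 3·32 = -47
  B = 205
  H = 225 + 5·119 + 32 − 5·205 = -173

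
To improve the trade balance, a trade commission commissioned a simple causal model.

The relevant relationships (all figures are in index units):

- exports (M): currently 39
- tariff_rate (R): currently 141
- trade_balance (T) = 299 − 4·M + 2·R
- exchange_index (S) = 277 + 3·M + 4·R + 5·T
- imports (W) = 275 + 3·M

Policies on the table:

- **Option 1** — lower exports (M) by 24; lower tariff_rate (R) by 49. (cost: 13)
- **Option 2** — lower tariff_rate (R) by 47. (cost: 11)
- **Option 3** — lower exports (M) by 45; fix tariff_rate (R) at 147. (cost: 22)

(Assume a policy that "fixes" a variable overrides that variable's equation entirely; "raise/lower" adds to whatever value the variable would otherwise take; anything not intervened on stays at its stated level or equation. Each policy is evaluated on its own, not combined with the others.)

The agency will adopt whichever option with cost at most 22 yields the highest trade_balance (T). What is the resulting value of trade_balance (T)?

Option 1 (M − 24, R − 49):
  M = 39 − 24 = 15
  R = 141 − 49 = 92
  T = 299 − 4·15 + 2·92 = 423
Option 2 (R − 47):
  M = 39
  R = 141 − 47 = 94
  T = 299 − 4·39 + 2·94 = 331
Option 3 (M − 45, R := 147):
  M = 39 − 45 = -6
  R = 147
  T = 299 − 4·(-6) + 2·147 = 617
Comparing — Option 1: T=423, Option 2: T=331, Option 3: T=617. Highest is 617 (Option 3).

617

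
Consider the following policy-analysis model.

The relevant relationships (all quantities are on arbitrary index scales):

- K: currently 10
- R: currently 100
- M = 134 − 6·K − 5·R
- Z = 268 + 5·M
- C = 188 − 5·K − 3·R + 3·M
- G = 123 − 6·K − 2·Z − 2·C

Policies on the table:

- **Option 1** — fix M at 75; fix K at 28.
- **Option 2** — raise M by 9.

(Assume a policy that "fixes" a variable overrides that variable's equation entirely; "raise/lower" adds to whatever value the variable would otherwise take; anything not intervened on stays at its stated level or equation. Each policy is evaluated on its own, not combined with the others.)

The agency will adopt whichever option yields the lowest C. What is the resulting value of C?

-1413

Option 1 (M := 75, K := 28):
  K = 28
  R = 100
  M = 75
  C = 188 − 5·28 − 3·100 + 3·75 = -27
Option 2 (M + 9):
  K = 10
  R = 100
  M = 134 − 6·10 − 5·100 (+9 from intervention) = -417
  C = 188 − 5·10 − 3·100 + 3·(-417) = -1413
Comparing — Option 1: C=-27, Option 2: C=-1413. Lowest is -1413 (Option 2).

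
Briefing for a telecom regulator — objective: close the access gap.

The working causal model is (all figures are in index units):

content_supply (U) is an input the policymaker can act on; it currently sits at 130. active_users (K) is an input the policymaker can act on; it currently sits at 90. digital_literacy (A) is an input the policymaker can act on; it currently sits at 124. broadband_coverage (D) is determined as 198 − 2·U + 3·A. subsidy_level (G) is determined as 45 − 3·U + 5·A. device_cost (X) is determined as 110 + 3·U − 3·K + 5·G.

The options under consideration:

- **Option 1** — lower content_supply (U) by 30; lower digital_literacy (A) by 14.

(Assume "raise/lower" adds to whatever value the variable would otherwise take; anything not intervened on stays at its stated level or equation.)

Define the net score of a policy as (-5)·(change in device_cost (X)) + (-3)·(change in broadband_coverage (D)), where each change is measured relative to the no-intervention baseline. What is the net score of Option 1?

Baseline:
  U = 130
  K = 90
  A = 124
  D = 198 − 2·130 + 3·124 = 310
  G = 45 − 3·130 + 5·124 = 275
  X = 110 + 3·130 − 3·90 + 5·275 = 1605
Option 1 (U − 30, A − 14):
  U = 130 − 30 = 100
  K = 90
  A = 124 − 14 = 110
  D = 198 − 2·100 + 3·110 = 328
  G = 45 − 3·100 + 5·110 = 295
  X = 110 + 3·100 − 3·90 + 5·295 = 1615
ΔX = 1615 − 1605 = 10; ΔD = 328 − 310 = 18
Score = (-5)·10 + (-3)·18 = -104

-104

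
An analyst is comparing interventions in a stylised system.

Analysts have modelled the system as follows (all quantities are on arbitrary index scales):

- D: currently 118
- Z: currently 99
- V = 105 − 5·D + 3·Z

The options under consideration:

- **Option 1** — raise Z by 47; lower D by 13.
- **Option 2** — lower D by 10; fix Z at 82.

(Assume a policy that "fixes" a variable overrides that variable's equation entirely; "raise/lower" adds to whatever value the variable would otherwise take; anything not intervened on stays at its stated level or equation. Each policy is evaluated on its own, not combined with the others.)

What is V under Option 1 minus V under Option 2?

Option 1 (Z + 47, D − 13):
  D = 118 − 13 = 105
  Z = 99 + 47 = 146
  V = 105 − 5·105 + 3·146 = 18
Option 2 (D − 10, Z := 82):
  D = 118 − 10 = 108
  Z = 82
  V = 105 − 5·108 + 3·82 = -189
V: 18 − (-189) = 207

207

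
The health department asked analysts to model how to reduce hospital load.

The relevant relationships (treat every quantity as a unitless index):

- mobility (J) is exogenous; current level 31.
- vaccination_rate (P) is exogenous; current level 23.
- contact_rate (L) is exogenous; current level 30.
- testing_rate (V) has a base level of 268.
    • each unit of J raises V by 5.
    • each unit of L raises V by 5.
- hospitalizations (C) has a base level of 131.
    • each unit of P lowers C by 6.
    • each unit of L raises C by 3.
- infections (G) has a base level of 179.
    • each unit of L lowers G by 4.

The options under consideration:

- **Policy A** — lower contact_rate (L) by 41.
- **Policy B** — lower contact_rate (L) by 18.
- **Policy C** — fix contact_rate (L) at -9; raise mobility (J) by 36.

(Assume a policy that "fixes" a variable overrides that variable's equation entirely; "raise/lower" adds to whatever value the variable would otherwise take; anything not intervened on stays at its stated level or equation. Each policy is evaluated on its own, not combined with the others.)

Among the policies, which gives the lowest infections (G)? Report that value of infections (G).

131

Policy A (L − 41):
  L = 30 − 41 = -11
  G = 179 − 4·(-11) = 223
Policy B (L − 18):
  L = 30 − 18 = 12
  G = 179 − 4·12 = 131
Policy C (L := -9, J + 36):
  L = -9
  G = 179 − 4·(-9) = 215
Comparing — Policy A: G=223, Policy B: G=131, Policy C: G=215. Lowest is 131 (Policy B).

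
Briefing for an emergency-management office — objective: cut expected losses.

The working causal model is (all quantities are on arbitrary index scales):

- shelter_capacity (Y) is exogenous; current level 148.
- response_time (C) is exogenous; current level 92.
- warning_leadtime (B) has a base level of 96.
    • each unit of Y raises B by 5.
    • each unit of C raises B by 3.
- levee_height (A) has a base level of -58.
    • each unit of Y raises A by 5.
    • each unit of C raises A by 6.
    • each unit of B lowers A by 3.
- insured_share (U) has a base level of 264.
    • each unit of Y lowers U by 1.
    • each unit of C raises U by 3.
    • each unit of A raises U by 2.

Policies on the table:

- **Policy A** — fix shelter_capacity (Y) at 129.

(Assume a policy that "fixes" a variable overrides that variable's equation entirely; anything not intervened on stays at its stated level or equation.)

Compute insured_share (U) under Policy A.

Policy A (Y := 129):
  Y = 129
  C = 92
  B = 96 + 5·129 + 3·92 = 1017
  A = -58 + 5·129 + 6·92 − 3·1017 = -1912
  U = 264 − 129 + 3·92 + 2·(-1912) = -3413

-3413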